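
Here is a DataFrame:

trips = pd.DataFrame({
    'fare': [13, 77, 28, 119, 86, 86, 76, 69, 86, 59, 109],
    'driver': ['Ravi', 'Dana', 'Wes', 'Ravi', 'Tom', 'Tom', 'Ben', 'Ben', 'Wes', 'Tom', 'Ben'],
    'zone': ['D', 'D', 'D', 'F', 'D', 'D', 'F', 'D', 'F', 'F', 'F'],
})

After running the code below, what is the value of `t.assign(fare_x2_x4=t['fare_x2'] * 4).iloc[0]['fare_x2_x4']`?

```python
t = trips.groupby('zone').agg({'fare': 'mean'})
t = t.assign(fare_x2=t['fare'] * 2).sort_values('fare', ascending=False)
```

718.4

group by zone, mean of fare:
           fare
zone           
D     59.833333
F     89.800000
add column fare_x2 = t['fare'] * 2:
           fare     fare_x2
zone                       
D     59.833333  119.666667
F     89.800000  179.600000
sort by fare descending:
           fare     fare_x2
zone                       
F     89.800000  179.600000
D     59.833333  119.666667
add column fare_x2_x4 = t['fare_x2'] * 4:
           fare     fare_x2  fare_x2_x4
zone                                   
F     89.800000  179.600000  718.400000
D     59.833333  119.666667  478.666667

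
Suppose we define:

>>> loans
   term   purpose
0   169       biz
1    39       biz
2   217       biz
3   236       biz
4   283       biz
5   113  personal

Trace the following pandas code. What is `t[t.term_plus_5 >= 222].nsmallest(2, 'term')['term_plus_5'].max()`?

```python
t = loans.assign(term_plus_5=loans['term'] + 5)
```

241

add column term_plus_5 = loans['term'] + 5:
   term   purpose  term_plus_5
0   169       biz          174
1    39       biz           44
2   217       biz          222
3   236       biz          241
4   283       biz          288
5   113  personal          118
filter rows where term_plus_5 >= 222:
   term purpose  term_plus_5
2   217     biz          222
3   236     biz          241
4   283     biz          288
take 2 rows with smallest term:
   term purpose  term_plus_5
2   217     biz          222
3   236     biz          241
Finally, max of column 'term_plus_5' = 241.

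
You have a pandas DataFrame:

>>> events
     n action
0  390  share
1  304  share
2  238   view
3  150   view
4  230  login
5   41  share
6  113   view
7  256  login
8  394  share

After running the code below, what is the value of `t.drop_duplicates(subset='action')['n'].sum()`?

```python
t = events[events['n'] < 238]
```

421

filter rows where n < 238:
     n action
3  150   view
4  230  login
5   41  share
6  113   view
drop duplicate action (keep=first):
     n action
3  150   view
4  230  login
5   41  share
Reading off the sum of column 'n', we get 421.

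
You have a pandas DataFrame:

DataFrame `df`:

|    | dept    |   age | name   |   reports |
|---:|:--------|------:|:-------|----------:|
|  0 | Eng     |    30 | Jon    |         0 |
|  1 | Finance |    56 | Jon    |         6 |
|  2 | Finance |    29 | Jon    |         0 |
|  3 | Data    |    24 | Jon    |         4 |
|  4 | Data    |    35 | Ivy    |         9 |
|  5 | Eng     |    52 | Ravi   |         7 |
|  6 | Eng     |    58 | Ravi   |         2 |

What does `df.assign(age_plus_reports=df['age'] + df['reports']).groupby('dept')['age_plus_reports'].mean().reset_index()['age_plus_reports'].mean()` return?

43.7222222222

add column age_plus_reports = df['age'] + df['reports']:
      dept  age  name  reports  age_plus_reports
0      Eng   30   Jon        0                30
1  Finance   56   Jon        6                62
2  Finance   29   Jon        0                29
3     Data   24   Jon        4                28
4     Data   35   Ivy        9                44
5      Eng   52  Ravi        7                59
6      Eng   58  Ravi        2                60
group by dept, mean of age_plus_reports:
dept
Data       36.000000
Eng        49.666667
Finance    45.500000
Name: age_plus_reports, dtype: float64
reset_index():
      dept  age_plus_reports
0     Data         36.000000
1      Eng         49.666667
2  Finance         45.500000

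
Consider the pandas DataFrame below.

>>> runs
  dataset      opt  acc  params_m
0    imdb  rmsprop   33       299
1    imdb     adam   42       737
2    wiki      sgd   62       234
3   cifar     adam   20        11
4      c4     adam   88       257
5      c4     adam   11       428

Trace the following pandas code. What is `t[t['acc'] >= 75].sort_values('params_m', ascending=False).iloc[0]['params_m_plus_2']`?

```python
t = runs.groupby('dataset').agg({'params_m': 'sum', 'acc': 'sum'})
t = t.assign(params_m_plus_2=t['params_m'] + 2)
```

group by dataset: sum(params_m), sum(acc):
         params_m  acc
dataset               
c4            685   99
cifar          11   20
imdb         1036   75
wiki          234   62
add column params_m_plus_2 = t['params_m'] + 2:
         params_m  acc  params_m_plus_2
dataset                                
c4            685   99              687
cifar          11   20               13
imdb         1036   75             1038
wiki          234   62              236
filter rows where acc >= 75:
         params_m  acc  params_m_plus_2
dataset                                
c4            685   99              687
imdb         1036   75             1038
sort by params_m descending:
         params_m  acc  params_m_plus_2
dataset                                
imdb         1036   75             1038
c4            685   99              687

1038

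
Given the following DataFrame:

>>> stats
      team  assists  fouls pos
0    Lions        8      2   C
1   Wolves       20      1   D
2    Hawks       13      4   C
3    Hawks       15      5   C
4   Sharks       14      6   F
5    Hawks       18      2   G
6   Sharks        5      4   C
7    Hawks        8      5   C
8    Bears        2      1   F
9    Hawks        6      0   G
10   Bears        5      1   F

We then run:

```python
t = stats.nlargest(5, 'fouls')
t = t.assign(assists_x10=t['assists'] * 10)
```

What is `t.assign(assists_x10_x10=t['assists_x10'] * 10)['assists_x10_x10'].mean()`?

1100.0

take 5 rows with largest fouls:
     team  assists  fouls pos
4  Sharks       14      6   F
3   Hawks       15      5   C
7   Hawks        8      5   C
2   Hawks       13      4   C
6  Sharks        5      4   C
add column assists_x10 = t['assists'] * 10:
     team  assists  fouls pos  assists_x10
4  Sharks       14      6   F          140
3   Hawks       15      5   C          150
7   Hawks        8      5   C           80
2   Hawks       13      4   C          130
6  Sharks        5      4   C           50
add column assists_x10_x10 = t['assists_x10'] * 10:
     team  assists  fouls pos  assists_x10  assists_x10_x10
4  Sharks       14      6   F          140             1400
3   Hawks       15      5   C          150             1500
7   Hawks        8      5   C           80              800
2   Hawks       13      4   C          130             1300
6  Sharks        5      4   C           50              500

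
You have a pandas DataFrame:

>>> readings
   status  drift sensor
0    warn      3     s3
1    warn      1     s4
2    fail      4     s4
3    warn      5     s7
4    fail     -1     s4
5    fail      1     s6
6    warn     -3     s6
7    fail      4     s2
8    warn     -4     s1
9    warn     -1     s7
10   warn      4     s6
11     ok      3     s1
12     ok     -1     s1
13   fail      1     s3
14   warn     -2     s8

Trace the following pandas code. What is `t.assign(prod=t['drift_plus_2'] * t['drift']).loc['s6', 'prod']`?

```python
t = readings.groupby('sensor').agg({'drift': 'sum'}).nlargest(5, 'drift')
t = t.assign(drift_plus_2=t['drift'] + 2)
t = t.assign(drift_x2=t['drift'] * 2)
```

8

group by sensor, sum of drift:
        drift
sensor       
s1         -2
s2          4
s3          4
s4          4
s6          2
s7          4
s8         -2
take 5 rows with largest drift:
        drift
sensor       
s2          4
s3          4
s4          4
s7          4
s6          2
add column drift_plus_2 = t['drift'] + 2:
        drift  drift_plus_2
sensor                     
s2          4             6
s3          4             6
s4          4             6
s7          4             6
s6          2             4
add column drift_x2 = t['drift'] * 2:
        drift  drift_plus_2  drift_x2
sensor                               
s2          4             6         8
s3          4             6         8
s4          4             6         8
s7          4             6         8
s6          2             4         4
add column prod = t['drift_plus_2'] * t['drift']:
        drift  drift_plus_2  drift_x2  prod
sensor                                     
s2          4             6         8    24
s3          4             6         8    24
s4          4             6         8    24
s7          4             6         8    24
s6          2             4         4     8
So loc['s6', 'prod'] = 8.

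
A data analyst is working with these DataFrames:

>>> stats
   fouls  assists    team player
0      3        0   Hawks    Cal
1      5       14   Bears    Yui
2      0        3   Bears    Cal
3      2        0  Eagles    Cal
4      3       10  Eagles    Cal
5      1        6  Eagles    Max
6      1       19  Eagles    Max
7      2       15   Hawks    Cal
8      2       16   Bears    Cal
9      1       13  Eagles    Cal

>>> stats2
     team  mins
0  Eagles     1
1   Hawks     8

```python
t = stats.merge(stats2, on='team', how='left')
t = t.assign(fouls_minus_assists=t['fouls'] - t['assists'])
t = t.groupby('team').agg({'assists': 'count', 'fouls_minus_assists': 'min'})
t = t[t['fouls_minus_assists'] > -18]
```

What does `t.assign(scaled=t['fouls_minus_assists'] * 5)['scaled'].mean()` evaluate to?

merge on 'team' (how='left') → 10 rows:
   fouls  assists    team player  mins
0      3        0   Hawks    Cal   8.0
1      5       14   Bears    Yui   NaN
2      0        3   Bears    Cal   NaN
3      2        0  Eagles    Cal   1.0
4      3       10  Eagles    Cal   1.0
5      1        6  Eagles    Max   1.0
6      1       19  Eagles    Max   1.0
7      2       15   Hawks    Cal   8.0
8      2       16   Bears    Cal   NaN
9      1       13  Eagles    Cal   1.0
add column fouls_minus_assists = t['fouls'] - t['assists']:
   fouls  assists    team player  mins  fouls_minus_assists
0      3        0   Hawks    Cal   8.0                    3
1      5       14   Bears    Yui   NaN                   -9
2      0        3   Bears    Cal   NaN                   -3
3      2        0  Eagles    Cal   1.0                    2
4      3       10  Eagles    Cal   1.0                   -7
5      1        6  Eagles    Max   1.0                   -5
6      1       19  Eagles    Max   1.0                  -18
7      2       15   Hawks    Cal   8.0                  -13
8      2       16   Bears    Cal   NaN                  -14
9      1       13  Eagles    Cal   1.0                  -12
group by team: count(assists), min(fouls_minus_assists):
        assists  fouls_minus_assists
team                                
Bears         3                  -14
Eagles        5                  -18
Hawks         2                  -13
filter rows where fouls_minus_assists > -18:
       assists  fouls_minus_assists
team                               
Bears        3                  -14
Hawks        2                  -13
add column scaled = t['fouls_minus_assists'] * 5:
       assists  fouls_minus_assists  scaled
team                                       
Bears        3                  -14     -70
Hawks        2                  -13     -65
Taking the mean of column 'scaled' gives -67.5.

-67.5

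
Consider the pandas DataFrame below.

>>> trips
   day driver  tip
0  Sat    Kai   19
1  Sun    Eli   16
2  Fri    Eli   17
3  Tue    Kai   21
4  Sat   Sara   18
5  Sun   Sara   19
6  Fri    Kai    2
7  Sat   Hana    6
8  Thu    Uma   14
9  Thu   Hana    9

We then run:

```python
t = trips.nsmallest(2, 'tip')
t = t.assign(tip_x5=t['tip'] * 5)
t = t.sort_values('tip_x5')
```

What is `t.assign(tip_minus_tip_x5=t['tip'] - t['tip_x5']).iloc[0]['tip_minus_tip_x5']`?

-8

take 2 rows with smallest tip:
   day driver  tip
6  Fri    Kai    2
7  Sat   Hana    6
add column tip_x5 = t['tip'] * 5:
   day driver  tip  tip_x5
6  Fri    Kai    2      10
7  Sat   Hana    6      30
sort by tip_x5:
   day driver  tip  tip_x5
6  Fri    Kai    2      10
7  Sat   Hana    6      30
add column tip_minus_tip_x5 = t['tip'] - t['tip_x5']:
   day driver  tip  tip_x5  tip_minus_tip_x5
6  Fri    Kai    2      10                -8
7  Sat   Hana    6      30               -24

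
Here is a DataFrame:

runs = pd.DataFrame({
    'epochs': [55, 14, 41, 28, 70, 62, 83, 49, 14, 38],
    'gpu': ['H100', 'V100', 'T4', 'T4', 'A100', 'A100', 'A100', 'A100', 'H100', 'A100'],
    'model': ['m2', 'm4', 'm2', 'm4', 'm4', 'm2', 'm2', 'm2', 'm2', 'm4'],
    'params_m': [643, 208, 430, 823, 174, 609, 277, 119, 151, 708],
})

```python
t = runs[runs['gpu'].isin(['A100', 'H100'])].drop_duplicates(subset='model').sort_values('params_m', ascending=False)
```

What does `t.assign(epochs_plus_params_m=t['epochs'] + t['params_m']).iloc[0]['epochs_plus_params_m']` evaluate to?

filter rows where gpu in ['A100', 'H100']:
   epochs   gpu model  params_m
0      55  H100    m2       643
4      70  A100    m4       174
5      62  A100    m2       609
6      83  A100    m2       277
7      49  A100    m2       119
8      14  H100    m2       151
9      38  A100    m4       708
drop duplicate model (keep=first):
   epochs   gpu model  params_m
0      55  H100    m2       643
4      70  A100    m4       174
sort by params_m descending:
   epochs   gpu model  params_m
0      55  H100    m2       643
4      70  A100    m4       174
add column epochs_plus_params_m = t['epochs'] + t['params_m']:
   epochs   gpu model  params_m  epochs_plus_params_m
0      55  H100    m2       643                   698
4      70  A100    m4       174                   244
Reading off the value at position 0, column 'epochs_plus_params_m', we get 698.

698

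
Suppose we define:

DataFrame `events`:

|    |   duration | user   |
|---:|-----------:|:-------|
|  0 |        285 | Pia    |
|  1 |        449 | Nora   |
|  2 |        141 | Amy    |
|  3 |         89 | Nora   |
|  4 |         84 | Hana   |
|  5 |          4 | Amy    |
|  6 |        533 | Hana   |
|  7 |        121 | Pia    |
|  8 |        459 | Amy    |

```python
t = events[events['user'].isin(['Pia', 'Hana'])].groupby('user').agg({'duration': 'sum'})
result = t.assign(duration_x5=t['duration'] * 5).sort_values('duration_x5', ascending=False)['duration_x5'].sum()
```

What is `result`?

filter rows where user in ['Pia', 'Hana']:
   duration  user
0       285   Pia
4        84  Hana
6       533  Hana
7       121   Pia
group by user, sum of duration:
      duration
user          
Hana       617
Pia        406
add column duration_x5 = t['duration'] * 5:
      duration  duration_x5
user                       
Hana       617         3085
Pia        406         2030
sort by duration_x5 descending:
      duration  duration_x5
user                       
Hana       617         3085
Pia        406         2030

5115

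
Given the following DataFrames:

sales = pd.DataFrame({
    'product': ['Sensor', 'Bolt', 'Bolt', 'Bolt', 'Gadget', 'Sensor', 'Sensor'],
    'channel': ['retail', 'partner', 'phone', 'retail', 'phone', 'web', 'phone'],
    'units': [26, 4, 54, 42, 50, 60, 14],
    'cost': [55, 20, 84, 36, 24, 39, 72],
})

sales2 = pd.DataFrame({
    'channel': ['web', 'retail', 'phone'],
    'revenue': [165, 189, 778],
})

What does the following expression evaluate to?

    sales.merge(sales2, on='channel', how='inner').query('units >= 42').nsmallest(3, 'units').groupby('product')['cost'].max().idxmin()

Gadget

merge on 'channel' (how='inner') → 6 rows:
  product channel  units  cost  revenue
0  Sensor  retail     26    55      189
1    Bolt   phone     54    84      778
2    Bolt  retail     42    36      189
3  Gadget   phone     50    24      778
4  Sensor     web     60    39      165
5  Sensor   phone     14    72      778
filter rows where units >= 42:
  product channel  units  cost  revenue
1    Bolt   phone     54    84      778
2    Bolt  retail     42    36      189
3  Gadget   phone     50    24      778
4  Sensor     web     60    39      165
take 3 rows with smallest units:
  product channel  units  cost  revenue
2    Bolt  retail     42    36      189
3  Gadget   phone     50    24      778
1    Bolt   phone     54    84      778
group by product, max of cost:
product
Bolt      84
Gadget    24
Name: cost, dtype: int64
Hence Gadget.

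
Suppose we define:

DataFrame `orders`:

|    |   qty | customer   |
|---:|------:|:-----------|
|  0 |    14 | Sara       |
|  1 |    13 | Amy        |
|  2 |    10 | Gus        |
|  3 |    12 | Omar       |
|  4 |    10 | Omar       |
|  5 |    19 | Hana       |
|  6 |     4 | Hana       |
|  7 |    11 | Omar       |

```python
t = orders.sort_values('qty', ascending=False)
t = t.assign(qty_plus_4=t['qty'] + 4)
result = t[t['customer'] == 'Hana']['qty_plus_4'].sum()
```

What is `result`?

31

sort by qty descending:
   qty customer
5   19     Hana
0   14     Sara
1   13      Amy
3   12     Omar
7   11     Omar
2   10      Gus
4   10     Omar
6    4     Hana
add column qty_plus_4 = t['qty'] + 4:
   qty customer  qty_plus_4
5   19     Hana          23
0   14     Sara          18
1   13      Amy          17
3   12     Omar          16
7   11     Omar          15
2   10      Gus          14
4   10     Omar          14
6    4     Hana           8
filter rows where customer == 'Hana':
   qty customer  qty_plus_4
5   19     Hana          23
6    4     Hana           8
Taking the sum of column 'qty_plus_4' gives 31.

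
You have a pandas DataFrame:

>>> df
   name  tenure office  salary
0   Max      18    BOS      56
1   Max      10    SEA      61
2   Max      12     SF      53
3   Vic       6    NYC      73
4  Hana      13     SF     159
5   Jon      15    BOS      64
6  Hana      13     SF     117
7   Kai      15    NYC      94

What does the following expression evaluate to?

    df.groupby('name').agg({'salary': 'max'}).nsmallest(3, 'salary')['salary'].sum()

group by name, max of salary:
      salary
name        
Hana     159
Jon       64
Kai       94
Max       61
Vic       73
take 3 rows with smallest salary:
      salary
name        
Max       61
Jon       64
Vic       73
Taking the sum of column 'salary' gives 198.

198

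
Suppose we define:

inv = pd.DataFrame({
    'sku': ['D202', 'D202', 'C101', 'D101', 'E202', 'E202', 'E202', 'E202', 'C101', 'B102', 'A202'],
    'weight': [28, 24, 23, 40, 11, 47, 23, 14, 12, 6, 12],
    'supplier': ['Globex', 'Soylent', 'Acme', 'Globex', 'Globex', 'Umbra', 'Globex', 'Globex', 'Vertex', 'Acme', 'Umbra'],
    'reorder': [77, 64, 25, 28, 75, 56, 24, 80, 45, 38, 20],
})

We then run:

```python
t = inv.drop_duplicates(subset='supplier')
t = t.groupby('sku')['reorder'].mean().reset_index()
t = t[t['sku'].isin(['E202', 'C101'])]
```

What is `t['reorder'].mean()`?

45.5

drop duplicate supplier (keep=first):
    sku  weight supplier  reorder
0  D202      28   Globex       77
1  D202      24  Soylent       64
2  C101      23     Acme       25
5  E202      47    Umbra       56
8  C101      12   Vertex       45
group by sku, mean of reorder:
sku
C101    35.0
D202    70.5
E202    56.0
Name: reorder, dtype: float64
reset_index():
    sku  reorder
0  C101     35.0
1  D202     70.5
2  E202     56.0
filter rows where sku in ['E202', 'C101']:
    sku  reorder
0  C101     35.0
2  E202     56.0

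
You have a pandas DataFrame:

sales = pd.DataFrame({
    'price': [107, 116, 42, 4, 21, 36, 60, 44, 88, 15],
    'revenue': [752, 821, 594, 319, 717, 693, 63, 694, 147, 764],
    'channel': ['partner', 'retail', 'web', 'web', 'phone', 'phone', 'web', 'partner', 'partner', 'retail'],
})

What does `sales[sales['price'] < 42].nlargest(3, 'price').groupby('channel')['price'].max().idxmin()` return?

filter rows where price < 42:
   price  revenue channel
3      4      319     web
4     21      717   phone
5     36      693   phone
9     15      764  retail
take 3 rows with largest price:
   price  revenue channel
5     36      693   phone
4     21      717   phone
9     15      764  retail
group by channel, max of price:
channel
phone     36
retail    15
Name: price, dtype: int64

retail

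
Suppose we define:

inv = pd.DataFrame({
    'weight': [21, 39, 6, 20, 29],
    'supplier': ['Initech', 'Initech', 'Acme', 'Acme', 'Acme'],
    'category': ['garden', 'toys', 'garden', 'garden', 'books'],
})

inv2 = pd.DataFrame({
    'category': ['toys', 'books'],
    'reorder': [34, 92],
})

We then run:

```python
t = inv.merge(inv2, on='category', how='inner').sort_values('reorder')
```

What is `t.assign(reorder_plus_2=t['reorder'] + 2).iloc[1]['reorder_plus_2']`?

94

merge on 'category' (how='inner') → 2 rows:
   weight supplier category  reorder
0      39  Initech     toys       34
1      29     Acme    books       92
sort by reorder:
   weight supplier category  reorder
0      39  Initech     toys       34
1      29     Acme    books       92
add column reorder_plus_2 = t['reorder'] + 2:
   weight supplier category  reorder  reorder_plus_2
0      39  Initech     toys       34              36
1      29     Acme    books       92              94
Reading off the value at position 1, column 'reorder_plus_2', we get 94.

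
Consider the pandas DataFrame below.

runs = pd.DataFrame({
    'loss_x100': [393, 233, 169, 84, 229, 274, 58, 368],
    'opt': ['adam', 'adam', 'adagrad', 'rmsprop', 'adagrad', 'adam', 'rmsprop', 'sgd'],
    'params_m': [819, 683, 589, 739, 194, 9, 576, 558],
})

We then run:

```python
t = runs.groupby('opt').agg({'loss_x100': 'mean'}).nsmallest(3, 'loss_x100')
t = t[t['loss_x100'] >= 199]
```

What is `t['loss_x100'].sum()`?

499.0

group by opt, mean of loss_x100:
         loss_x100
opt               
adagrad      199.0
adam         300.0
rmsprop       71.0
sgd          368.0
take 3 rows with smallest loss_x100:
         loss_x100
opt               
rmsprop       71.0
adagrad      199.0
adam         300.0
filter rows where loss_x100 >= 199:
         loss_x100
opt               
adagrad      199.0
adam         300.0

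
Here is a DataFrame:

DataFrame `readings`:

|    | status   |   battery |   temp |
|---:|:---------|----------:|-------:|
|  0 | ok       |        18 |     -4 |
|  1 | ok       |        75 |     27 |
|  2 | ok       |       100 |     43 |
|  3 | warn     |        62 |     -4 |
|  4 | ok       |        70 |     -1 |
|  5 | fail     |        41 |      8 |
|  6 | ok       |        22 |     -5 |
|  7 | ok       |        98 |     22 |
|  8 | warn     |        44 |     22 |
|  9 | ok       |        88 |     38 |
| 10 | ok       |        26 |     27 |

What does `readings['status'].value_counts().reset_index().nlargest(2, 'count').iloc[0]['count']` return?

8

value_counts of status:
status
ok      8
warn    2
fail    1
Name: count, dtype: int64
reset_index():
  status  count
0     ok      8
1   warn      2
2   fail      1
take 2 rows with largest count:
  status  count
0     ok      8
1   warn      2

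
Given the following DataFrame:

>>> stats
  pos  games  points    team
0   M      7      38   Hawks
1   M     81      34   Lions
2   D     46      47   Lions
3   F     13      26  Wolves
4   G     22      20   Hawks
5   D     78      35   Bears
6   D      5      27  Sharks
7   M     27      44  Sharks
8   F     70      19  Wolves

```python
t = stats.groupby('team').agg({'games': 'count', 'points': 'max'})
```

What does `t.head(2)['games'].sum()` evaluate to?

3

group by team: count(games), max(points):
        games  points
team                 
Bears       1      35
Hawks       2      38
Lions       2      47
Sharks      2      44
Wolves      2      26
take first 2 rows:
       games  points
team                
Bears      1      35
Hawks      2      38
Then the sum of column 'games': 3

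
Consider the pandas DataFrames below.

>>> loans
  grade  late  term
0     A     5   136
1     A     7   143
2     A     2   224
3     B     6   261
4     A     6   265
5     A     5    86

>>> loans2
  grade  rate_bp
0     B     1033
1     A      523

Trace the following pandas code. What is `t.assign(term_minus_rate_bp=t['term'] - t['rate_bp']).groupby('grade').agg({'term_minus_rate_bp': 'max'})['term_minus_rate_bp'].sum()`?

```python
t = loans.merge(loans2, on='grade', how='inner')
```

merge on 'grade' (how='inner') → 6 rows:
  grade  late  term  rate_bp
0     A     5   136      523
1     A     7   143      523
2     A     2   224      523
3     B     6   261     1033
4     A     6   265      523
5     A     5    86      523
add column term_minus_rate_bp = t['term'] - t['rate_bp']:
  grade  late  term  rate_bp  term_minus_rate_bp
0     A     5   136      523                -387
1     A     7   143      523                -380
2     A     2   224      523                -299
3     B     6   261     1033                -772
4     A     6   265      523                -258
5     A     5    86      523                -437
group by grade, max of term_minus_rate_bp:
       term_minus_rate_bp
grade                    
A                    -258
B                    -772
Taking the sum of column 'term_minus_rate_bp' gives -1030.

-1030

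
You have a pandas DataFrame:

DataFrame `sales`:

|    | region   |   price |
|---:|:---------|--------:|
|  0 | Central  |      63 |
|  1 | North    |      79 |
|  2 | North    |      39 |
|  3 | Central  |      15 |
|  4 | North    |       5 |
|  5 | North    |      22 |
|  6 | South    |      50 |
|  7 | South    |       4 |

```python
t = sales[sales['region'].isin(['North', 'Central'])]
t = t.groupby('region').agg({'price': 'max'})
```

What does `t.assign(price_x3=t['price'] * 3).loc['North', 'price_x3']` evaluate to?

filter rows where region in ['North', 'Central']:
    region  price
0  Central     63
1    North     79
2    North     39
3  Central     15
4    North      5
5    North     22
group by region, max of price:
         price
region        
Central     63
North       79
add column price_x3 = t['price'] * 3:
         price  price_x3
region                  
Central     63       189
North       79       237
Hence 237.

237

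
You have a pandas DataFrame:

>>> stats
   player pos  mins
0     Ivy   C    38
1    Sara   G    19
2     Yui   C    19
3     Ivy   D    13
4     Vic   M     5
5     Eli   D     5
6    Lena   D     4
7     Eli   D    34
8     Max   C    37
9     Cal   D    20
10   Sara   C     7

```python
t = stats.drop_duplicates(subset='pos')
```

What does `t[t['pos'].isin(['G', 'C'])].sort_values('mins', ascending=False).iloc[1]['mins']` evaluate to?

19

drop duplicate pos (keep=first):
  player pos  mins
0    Ivy   C    38
1   Sara   G    19
3    Ivy   D    13
4    Vic   M     5
filter rows where pos in ['G', 'C']:
  player pos  mins
0    Ivy   C    38
1   Sara   G    19
sort by mins descending:
  player pos  mins
0    Ivy   C    38
1   Sara   G    19
Finally, value at position 1, column 'mins' = 19.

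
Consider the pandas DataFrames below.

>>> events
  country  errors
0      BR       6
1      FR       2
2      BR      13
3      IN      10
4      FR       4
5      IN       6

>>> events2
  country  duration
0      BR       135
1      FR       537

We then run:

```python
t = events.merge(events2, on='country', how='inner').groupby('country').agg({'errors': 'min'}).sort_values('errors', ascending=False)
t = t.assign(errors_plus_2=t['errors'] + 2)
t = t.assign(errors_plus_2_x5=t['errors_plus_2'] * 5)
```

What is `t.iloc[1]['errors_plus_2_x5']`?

20

merge on 'country' (how='inner') → 4 rows:
  country  errors  duration
0      BR       6       135
1      FR       2       537
2      BR      13       135
3      FR       4       537
group by country, min of errors:
         errors
country        
BR            6
FR            2
sort by errors descending:
         errors
country        
BR            6
FR            2
add column errors_plus_2 = t['errors'] + 2:
         errors  errors_plus_2
country                       
BR            6              8
FR            2              4
add column errors_plus_2_x5 = t['errors_plus_2'] * 5:
         errors  errors_plus_2  errors_plus_2_x5
country                                         
BR            6              8                40
FR            2              4                20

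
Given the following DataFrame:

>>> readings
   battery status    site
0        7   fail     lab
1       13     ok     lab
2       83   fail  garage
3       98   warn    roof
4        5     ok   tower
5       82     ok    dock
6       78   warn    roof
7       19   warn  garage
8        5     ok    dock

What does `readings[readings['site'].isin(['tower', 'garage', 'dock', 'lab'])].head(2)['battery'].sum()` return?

filter rows where site in ['tower', 'garage', 'dock', 'lab']:
   battery status    site
0        7   fail     lab
1       13     ok     lab
2       83   fail  garage
4        5     ok   tower
5       82     ok    dock
7       19   warn  garage
8        5     ok    dock
take first 2 rows:
   battery status site
0        7   fail  lab
1       13     ok  lab
The sum of column 'battery' is 20.

20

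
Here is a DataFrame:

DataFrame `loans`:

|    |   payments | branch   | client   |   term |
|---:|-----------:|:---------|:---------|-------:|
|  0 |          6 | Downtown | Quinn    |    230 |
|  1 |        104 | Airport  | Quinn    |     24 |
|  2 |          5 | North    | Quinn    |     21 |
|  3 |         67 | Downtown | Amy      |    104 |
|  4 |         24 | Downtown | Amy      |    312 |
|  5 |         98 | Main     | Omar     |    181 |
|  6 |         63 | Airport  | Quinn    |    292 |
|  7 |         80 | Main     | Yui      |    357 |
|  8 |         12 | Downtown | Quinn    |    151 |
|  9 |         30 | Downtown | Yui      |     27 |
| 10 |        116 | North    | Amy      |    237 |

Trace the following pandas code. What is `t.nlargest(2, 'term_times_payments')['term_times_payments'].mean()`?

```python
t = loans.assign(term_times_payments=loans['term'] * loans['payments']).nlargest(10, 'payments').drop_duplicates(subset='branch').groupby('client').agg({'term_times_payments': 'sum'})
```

26099.0

add column term_times_payments = loans['term'] * loans['payments']:
    payments    branch client  term  term_times_payments
0          6  Downtown  Quinn   230                 1380
1        104   Airport  Quinn    24                 2496
2          5     North  Quinn    21                  105
3         67  Downtown    Amy   104                 6968
4         24  Downtown    Amy   312                 7488
5         98      Main   Omar   181                17738
6         63   Airport  Quinn   292                18396
7         80      Main    Yui   357                28560
8         12  Downtown  Quinn   151                 1812
9         30  Downtown    Yui    27                  810
10       116     North    Amy   237                27492
take 10 rows with largest payments:
    payments    branch client  term  term_times_payments
10       116     North    Amy   237                27492
1        104   Airport  Quinn    24                 2496
5         98      Main   Omar   181                17738
7         80      Main    Yui   357                28560
3         67  Downtown    Amy   104                 6968
6         63   Airport  Quinn   292                18396
9         30  Downtown    Yui    27                  810
4         24  Downtown    Amy   312                 7488
8         12  Downtown  Quinn   151                 1812
0          6  Downtown  Quinn   230                 1380
drop duplicate branch (keep=first):
    payments    branch client  term  term_times_payments
10       116     North    Amy   237                27492
1        104   Airport  Quinn    24                 2496
5         98      Main   Omar   181                17738
3         67  Downtown    Amy   104                 6968
group by client, sum of term_times_payments:
        term_times_payments
client                     
Amy                   34460
Omar                  17738
Quinn                  2496
take 2 rows with largest term_times_payments:
        term_times_payments
client                     
Amy                   34460
Omar                  17738
Hence 26099.0.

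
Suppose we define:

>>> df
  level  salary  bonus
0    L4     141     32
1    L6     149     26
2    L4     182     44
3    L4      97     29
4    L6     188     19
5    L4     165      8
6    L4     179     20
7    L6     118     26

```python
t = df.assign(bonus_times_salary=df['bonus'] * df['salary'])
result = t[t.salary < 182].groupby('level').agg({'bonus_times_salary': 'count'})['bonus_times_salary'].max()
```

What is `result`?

4

add column bonus_times_salary = df['bonus'] * df['salary']:
  level  salary  bonus  bonus_times_salary
0    L4     141     32                4512
1    L6     149     26                3874
2    L4     182     44                8008
3    L4      97     29                2813
4    L6     188     19                3572
5    L4     165      8                1320
6    L4     179     20                3580
7    L6     118     26                3068
filter rows where salary < 182:
  level  salary  bonus  bonus_times_salary
0    L4     141     32                4512
1    L6     149     26                3874
3    L4      97     29                2813
5    L4     165      8                1320
6    L4     179     20                3580
7    L6     118     26                3068
group by level, count of bonus_times_salary:
       bonus_times_salary
level                    
L4                      4
L6                      2
Reading off the max of column 'bonus_times_salary', we get 4.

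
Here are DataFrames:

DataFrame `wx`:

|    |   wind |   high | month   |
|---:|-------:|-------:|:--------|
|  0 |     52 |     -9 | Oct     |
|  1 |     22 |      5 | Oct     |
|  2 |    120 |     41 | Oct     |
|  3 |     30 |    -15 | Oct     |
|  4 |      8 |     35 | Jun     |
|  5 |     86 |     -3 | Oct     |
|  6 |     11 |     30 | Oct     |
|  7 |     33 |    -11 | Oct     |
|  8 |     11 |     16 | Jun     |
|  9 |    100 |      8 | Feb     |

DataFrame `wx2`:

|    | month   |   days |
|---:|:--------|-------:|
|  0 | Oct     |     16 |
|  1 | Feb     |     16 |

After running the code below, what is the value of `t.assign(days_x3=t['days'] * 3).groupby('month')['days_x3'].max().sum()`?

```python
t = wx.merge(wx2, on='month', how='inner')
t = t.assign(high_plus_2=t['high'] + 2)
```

merge on 'month' (how='inner') → 8 rows:
   wind  high month  days
0    52    -9   Oct    16
1    22     5   Oct    16
2   120    41   Oct    16
3    30   -15   Oct    16
4    86    -3   Oct    16
5    11    30   Oct    16
6    33   -11   Oct    16
7   100     8   Feb    16
add column high_plus_2 = t['high'] + 2:
   wind  high month  days  high_plus_2
0    52    -9   Oct    16           -7
1    22     5   Oct    16            7
2   120    41   Oct    16           43
3    30   -15   Oct    16          -13
4    86    -3   Oct    16           -1
5    11    30   Oct    16           32
6    33   -11   Oct    16           -9
7   100     8   Feb    16           10
add column days_x3 = t['days'] * 3:
   wind  high month  days  high_plus_2  days_x3
0    52    -9   Oct    16           -7       48
1    22     5   Oct    16            7       48
2   120    41   Oct    16           43       48
3    30   -15   Oct    16          -13       48
4    86    -3   Oct    16           -1       48
5    11    30   Oct    16           32       48
6    33   -11   Oct    16           -9       48
7   100     8   Feb    16           10       48
group by month, max of days_x3:
month
Feb    48
Oct    48
Name: days_x3, dtype: int64
The sum of the resulting series is 96.

96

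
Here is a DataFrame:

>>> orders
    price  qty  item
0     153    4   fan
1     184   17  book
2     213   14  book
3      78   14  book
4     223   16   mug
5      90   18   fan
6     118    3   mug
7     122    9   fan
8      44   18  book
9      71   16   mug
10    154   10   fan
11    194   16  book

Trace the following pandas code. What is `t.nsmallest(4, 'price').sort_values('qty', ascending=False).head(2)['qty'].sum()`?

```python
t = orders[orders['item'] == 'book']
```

filter rows where item == 'book':
    price  qty  item
1     184   17  book
2     213   14  book
3      78   14  book
8      44   18  book
11    194   16  book
take 4 rows with smallest price:
    price  qty  item
8      44   18  book
3      78   14  book
1     184   17  book
11    194   16  book
sort by qty descending:
    price  qty  item
8      44   18  book
1     184   17  book
11    194   16  book
3      78   14  book
take first 2 rows:
   price  qty  item
8     44   18  book
1    184   17  book
Then the sum of column 'qty': 35

35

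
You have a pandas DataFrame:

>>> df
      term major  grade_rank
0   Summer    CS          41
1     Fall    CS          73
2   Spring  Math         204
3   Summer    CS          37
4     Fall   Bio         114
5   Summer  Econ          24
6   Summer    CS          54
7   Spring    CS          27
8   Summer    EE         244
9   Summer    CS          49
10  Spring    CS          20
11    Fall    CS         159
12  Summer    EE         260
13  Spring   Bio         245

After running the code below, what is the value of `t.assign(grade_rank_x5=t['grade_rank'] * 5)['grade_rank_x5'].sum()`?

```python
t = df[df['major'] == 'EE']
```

2520

filter rows where major == 'EE':
      term major  grade_rank
8   Summer    EE         244
12  Summer    EE         260
add column grade_rank_x5 = t['grade_rank'] * 5:
      term major  grade_rank  grade_rank_x5
8   Summer    EE         244           1220
12  Summer    EE         260           1300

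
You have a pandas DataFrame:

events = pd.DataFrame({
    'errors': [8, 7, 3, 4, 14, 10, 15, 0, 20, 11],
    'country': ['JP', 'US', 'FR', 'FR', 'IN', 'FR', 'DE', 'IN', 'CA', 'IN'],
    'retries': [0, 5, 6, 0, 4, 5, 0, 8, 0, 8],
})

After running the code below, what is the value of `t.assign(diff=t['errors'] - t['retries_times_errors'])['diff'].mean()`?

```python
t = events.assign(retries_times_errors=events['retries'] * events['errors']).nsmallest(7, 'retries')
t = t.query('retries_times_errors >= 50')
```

add column retries_times_errors = events['retries'] * events['errors']:
   errors country  retries  retries_times_errors
0       8      JP        0                     0
1       7      US        5                    35
2       3      FR        6                    18
3       4      FR        0                     0
4      14      IN        4                    56
5      10      FR        5                    50
6      15      DE        0                     0
7       0      IN        8                     0
8      20      CA        0                     0
9      11      IN        8                    88
take 7 rows with smallest retries:
   errors country  retries  retries_times_errors
0       8      JP        0                     0
3       4      FR        0                     0
6      15      DE        0                     0
8      20      CA        0                     0
4      14      IN        4                    56
1       7      US        5                    35
5      10      FR        5                    50
filter rows where retries_times_errors >= 50:
   errors country  retries  retries_times_errors
4      14      IN        4                    56
5      10      FR        5                    50
add column diff = t['errors'] - t['retries_times_errors']:
   errors country  retries  retries_times_errors  diff
4      14      IN        4                    56   -42
5      10      FR        5                    50   -40

-41.0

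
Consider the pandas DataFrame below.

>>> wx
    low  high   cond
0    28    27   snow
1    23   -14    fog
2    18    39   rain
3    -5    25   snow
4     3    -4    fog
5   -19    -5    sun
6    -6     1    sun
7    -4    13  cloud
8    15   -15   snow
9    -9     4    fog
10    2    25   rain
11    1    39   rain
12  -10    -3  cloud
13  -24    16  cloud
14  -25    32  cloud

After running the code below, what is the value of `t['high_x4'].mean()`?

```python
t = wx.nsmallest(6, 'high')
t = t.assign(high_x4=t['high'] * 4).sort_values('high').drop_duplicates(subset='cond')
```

-37.0

take 6 rows with smallest high:
    low  high   cond
8    15   -15   snow
1    23   -14    fog
5   -19    -5    sun
4     3    -4    fog
12  -10    -3  cloud
6    -6     1    sun
add column high_x4 = t['high'] * 4:
    low  high   cond  high_x4
8    15   -15   snow      -60
1    23   -14    fog      -56
5   -19    -5    sun      -20
4     3    -4    fog      -16
12  -10    -3  cloud      -12
6    -6     1    sun        4
sort by high:
    low  high   cond  high_x4
8    15   -15   snow      -60
1    23   -14    fog      -56
5   -19    -5    sun      -20
4     3    -4    fog      -16
12  -10    -3  cloud      -12
6    -6     1    sun        4
drop duplicate cond (keep=first):
    low  high   cond  high_x4
8    15   -15   snow      -60
1    23   -14    fog      -56
5   -19    -5    sun      -20
12  -10    -3  cloud      -12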